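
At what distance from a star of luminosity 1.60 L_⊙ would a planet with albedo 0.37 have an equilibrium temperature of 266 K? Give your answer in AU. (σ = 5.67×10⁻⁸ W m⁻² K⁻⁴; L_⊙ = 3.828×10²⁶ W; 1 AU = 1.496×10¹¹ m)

L = 1.60 × 3.828×10²⁶ = 6.12×10²⁶ W.
From T_eq⁴ = L(1−A)/(16πσd²): d = √[L(1−A)/(16πσT_eq⁴)].
d = √[6.12×10²⁶ × 0.63 / (16π × 5.67×10⁻⁸ × (266)⁴)] = 1.64×10¹¹ m = 1.10 AU.

d ≈ 1.10 AU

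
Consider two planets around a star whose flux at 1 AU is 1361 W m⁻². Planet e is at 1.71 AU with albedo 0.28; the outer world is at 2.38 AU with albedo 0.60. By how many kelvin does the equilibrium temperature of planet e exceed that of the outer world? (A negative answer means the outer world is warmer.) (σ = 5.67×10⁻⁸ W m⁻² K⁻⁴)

T_eq = [S₀(1−A)/(4σd²)]^(1/4), so T ∝ (1−A)^(1/4) / √d.
T₁ = [1361×0.72/(4×5.67×10⁻⁸×1.71²)]^(1/4) = 196.06 K.
T₂ = [1361×0.40/(4×5.67×10⁻⁸×2.38²)]^(1/4) = 143.48 K.

ΔT ≈ 52.6 K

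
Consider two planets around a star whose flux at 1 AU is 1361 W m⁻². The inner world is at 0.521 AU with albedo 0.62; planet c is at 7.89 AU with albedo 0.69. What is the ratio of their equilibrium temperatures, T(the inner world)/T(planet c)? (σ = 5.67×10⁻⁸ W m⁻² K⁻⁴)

T₁/T₂ ≈ 4.095

T_eq = [S₀(1−A)/(4σd²)]^(1/4), so T ∝ (1−A)^(1/4) / √d.
T₁ = [1361×0.38/(4×5.67×10⁻⁸×0.521²)]^(1/4) = 302.75 K.
T₂ = [1361×0.31/(4×5.67×10⁻⁸×7.89²)]^(1/4) = 73.94 K.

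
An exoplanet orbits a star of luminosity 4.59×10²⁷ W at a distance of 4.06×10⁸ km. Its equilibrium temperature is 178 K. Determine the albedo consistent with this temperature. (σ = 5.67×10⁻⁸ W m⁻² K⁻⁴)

d = 4.06×10⁸ km = 4.06×10¹¹ m.
Flux: S = L/(4πd²) = 4.59×10²⁷/(4π×(4.06×10¹¹)²) = 2220 W m⁻².
From T_eq⁴ = S(1−A)/(4σ): 1−A = 4σT_eq⁴/S.
1−A = 4 × 5.67×10⁻⁸ × (178)⁴ / 2220 = 0.103.

A ≈ 0.90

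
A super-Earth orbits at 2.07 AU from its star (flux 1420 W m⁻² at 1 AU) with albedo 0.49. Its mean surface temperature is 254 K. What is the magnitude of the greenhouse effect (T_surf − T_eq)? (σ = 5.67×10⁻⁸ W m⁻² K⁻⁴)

S = 1420/2.07² = 331.4 W m⁻².
T_eq = [S(1−A)/(4σ)]^(1/4) = [331.4×0.51/(4×5.67×10⁻⁸)]^(1/4) = 165.2 K.
ΔT = T_surf − T_eq = 254 − 165.2.

ΔT ≈ 88.8 K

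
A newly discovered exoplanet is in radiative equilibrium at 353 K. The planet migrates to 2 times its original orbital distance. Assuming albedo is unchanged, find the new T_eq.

T_eq ≈ 250 K

T_eq ∝ L^(1/4) · d^(−1/2).
T′ = 353 / 2^(1/2) = 250 K.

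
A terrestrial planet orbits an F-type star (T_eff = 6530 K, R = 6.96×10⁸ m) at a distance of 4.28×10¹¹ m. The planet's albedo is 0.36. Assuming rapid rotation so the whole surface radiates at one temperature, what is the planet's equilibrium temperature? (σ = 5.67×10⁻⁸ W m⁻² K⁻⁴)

T_eq ≈ 167 K

L = 4πR_⋆²σT_⋆⁴ = 4π(6.96×10⁸)² × 5.67×10⁻⁸ × (6530)⁴ = 6.28×10²⁶ W.
S = L/(4πd²) = 273 W m⁻².
Energy balance: absorbed = emitted ⇒ πR²·S(1−A) = 4πR²·σT_eq⁴, so T_eq⁴ = S(1−A)/(4σ).
T_eq = [273 × 0.64 / (4 × 5.67×10⁻⁸)]^(1/4) = (7.69×10⁸)^(1/4) = 167 K.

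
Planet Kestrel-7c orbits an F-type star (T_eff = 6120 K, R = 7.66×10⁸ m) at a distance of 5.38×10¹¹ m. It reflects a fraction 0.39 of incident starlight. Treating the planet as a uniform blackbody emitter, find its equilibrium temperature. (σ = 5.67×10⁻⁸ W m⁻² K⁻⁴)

T_eq ≈ 144 K

L = 4πR_⋆²σT_⋆⁴ = 4π(7.66×10⁸)² × 5.67×10⁻⁸ × (6120)⁴ = 5.86×10²⁶ W.
S = L/(4πd²) = 161 W m⁻².
Energy balance: absorbed = emitted ⇒ πR²·S(1−A) = 4πR²·σT_eq⁴, so T_eq⁴ = S(1−A)/(4σ).
T_eq = [161 × 0.61 / (4 × 5.67×10⁻⁸)]^(1/4) = (4.34×10⁸)^(1/4) = 144 K.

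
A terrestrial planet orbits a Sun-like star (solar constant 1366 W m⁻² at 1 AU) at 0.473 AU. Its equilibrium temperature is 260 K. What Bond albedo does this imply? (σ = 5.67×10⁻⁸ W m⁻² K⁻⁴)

Flux at 0.473 AU: S = 1366/0.473² = 6110 W m⁻².
From T_eq⁴ = S(1−A)/(4σ): 1−A = 4σT_eq⁴/S.
1−A = 4 × 5.67×10⁻⁸ × (260)⁴ / 6110 = 0.170.

A ≈ 0.83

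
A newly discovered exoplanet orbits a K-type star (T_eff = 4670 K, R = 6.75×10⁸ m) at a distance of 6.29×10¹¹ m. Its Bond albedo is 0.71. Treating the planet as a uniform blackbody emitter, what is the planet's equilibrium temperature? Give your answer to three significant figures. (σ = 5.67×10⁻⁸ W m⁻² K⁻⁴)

T_eq ≈ 79.4 K

L = 4πR_⋆²σT_⋆⁴ = 4π(6.75×10⁸)² × 5.67×10⁻⁸ × (4670)⁴ = 1.54×10²⁶ W.
S = L/(4πd²) = 31.1 W m⁻².
Energy balance: absorbed = emitted ⇒ πR²·S(1−A) = 4πR²·σT_eq⁴, so T_eq⁴ = S(1−A)/(4σ).
T_eq = [31.1 × 0.29 / (4 × 5.67×10⁻⁸)]^(1/4) = (3.97×10⁷)^(1/4) = 79.4 K.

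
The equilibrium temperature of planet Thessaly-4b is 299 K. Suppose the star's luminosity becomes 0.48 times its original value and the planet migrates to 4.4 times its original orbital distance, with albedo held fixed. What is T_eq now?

T_eq ∝ L^(1/4) · d^(−1/2).
T′ = 299 × 0.48^(1/4) / 4.4^(1/2) = 119 K.

T_eq ≈ 119 K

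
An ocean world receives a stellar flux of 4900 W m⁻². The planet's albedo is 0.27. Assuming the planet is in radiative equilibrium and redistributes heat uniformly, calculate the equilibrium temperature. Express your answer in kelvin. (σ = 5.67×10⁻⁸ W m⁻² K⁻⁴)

T_eq ≈ 354 K

Energy balance: absorbed = emitted ⇒ πR²·S(1−A) = 4πR²·σT_eq⁴, so T_eq⁴ = S(1−A)/(4σ).
T_eq = [4900 × 0.73 / (4 × 5.67×10⁻⁸)]^(1/4) = (1.58×10¹⁰)^(1/4) = 354 K.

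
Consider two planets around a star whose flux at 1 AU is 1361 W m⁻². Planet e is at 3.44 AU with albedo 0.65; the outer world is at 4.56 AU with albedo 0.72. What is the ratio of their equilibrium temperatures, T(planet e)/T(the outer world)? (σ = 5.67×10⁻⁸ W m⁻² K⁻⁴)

T_eq = [S₀(1−A)/(4σd²)]^(1/4), so T ∝ (1−A)^(1/4) / √d.
T₁ = [1361×0.35/(4×5.67×10⁻⁸×3.44²)]^(1/4) = 115.42 K.
T₂ = [1361×0.28/(4×5.67×10⁻⁸×4.56²)]^(1/4) = 94.81 K.

T₁/T₂ ≈ 1.217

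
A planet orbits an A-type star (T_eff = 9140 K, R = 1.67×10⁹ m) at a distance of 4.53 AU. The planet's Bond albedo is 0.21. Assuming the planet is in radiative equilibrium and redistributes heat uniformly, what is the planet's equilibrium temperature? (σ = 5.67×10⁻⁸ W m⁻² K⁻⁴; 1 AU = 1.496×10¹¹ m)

T_eq ≈ 302 K

d = 4.53 AU = 6.78×10¹¹ m.
L = 4πR_⋆²σT_⋆⁴ = 4π(1.67×10⁹)² × 5.67×10⁻⁸ × (9140)⁴ = 1.39×10²⁸ W.
S = L/(4πd²) = 2400 W m⁻².
Energy balance: absorbed = emitted ⇒ πR²·S(1−A) = 4πR²·σT_eq⁴, so T_eq⁴ = S(1−A)/(4σ).
T_eq = [2400 × 0.79 / (4 × 5.67×10⁻⁸)]^(1/4) = (8.37×10⁹)^(1/4) = 302 K.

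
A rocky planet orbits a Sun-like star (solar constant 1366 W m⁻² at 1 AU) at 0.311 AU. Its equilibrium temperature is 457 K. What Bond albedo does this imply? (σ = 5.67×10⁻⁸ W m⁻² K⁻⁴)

Flux at 0.311 AU: S = 1366/0.311² = 1.41×10⁴ W m⁻².
From T_eq⁴ = S(1−A)/(4σ): 1−A = 4σT_eq⁴/S.
1−A = 4 × 5.67×10⁻⁸ × (457)⁴ / 1.41×10⁴ = 0.700.

A ≈ 0.30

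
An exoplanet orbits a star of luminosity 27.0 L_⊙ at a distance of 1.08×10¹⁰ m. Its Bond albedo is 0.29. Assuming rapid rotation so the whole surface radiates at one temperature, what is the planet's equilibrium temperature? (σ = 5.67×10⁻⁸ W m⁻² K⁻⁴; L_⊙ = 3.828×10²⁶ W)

T_eq ≈ 2170 K

L = 27.0 × 3.828×10²⁶ = 1.03×10²⁸ W.
Flux: S = L/(4πd²) = 1.03×10²⁸/(4π×(1.08×10¹⁰)²) = 7.05×10⁶ W m⁻².
Energy balance: absorbed = emitted ⇒ πR²·S(1−A) = 4πR²·σT_eq⁴, so T_eq⁴ = S(1−A)/(4σ).
T_eq = [7.05×10⁶ × 0.71 / (4 × 5.67×10⁻⁸)]^(1/4) = (2.21×10¹³)^(1/4) = 2170 K.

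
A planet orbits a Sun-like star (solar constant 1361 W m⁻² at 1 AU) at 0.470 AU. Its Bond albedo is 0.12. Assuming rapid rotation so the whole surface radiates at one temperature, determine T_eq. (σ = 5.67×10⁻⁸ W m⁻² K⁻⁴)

Flux at 0.470 AU: S = 1361/0.470² = 6160 W m⁻².
Energy balance: absorbed = emitted ⇒ πR²·S(1−A) = 4πR²·σT_eq⁴, so T_eq⁴ = S(1−A)/(4σ).
T_eq = [6160 × 0.88 / (4 × 5.67×10⁻⁸)]^(1/4) = (2.39×10¹⁰)^(1/4) = 393 K.

T_eq ≈ 393 K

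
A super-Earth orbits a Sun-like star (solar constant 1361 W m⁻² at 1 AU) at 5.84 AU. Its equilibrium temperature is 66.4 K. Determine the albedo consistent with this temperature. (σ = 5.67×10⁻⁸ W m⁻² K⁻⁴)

A ≈ 0.89

Flux at 5.84 AU: S = 1361/5.84² = 39.9 W m⁻².
From T_eq⁴ = S(1−A)/(4σ): 1−A = 4σT_eq⁴/S.
1−A = 4 × 5.67×10⁻⁸ × (66.4)⁴ / 39.9 = 0.110.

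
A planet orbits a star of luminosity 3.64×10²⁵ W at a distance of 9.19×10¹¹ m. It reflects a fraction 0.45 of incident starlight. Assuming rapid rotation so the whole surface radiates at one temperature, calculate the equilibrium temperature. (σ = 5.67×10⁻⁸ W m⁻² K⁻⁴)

Flux: S = L/(4πd²) = 3.64×10²⁵/(4π×(9.19×10¹¹)²) = 3.43 W m⁻².
Energy balance: absorbed = emitted ⇒ πR²·S(1−A) = 4πR²·σT_eq⁴, so T_eq⁴ = S(1−A)/(4σ).
T_eq = [3.43 × 0.55 / (4 × 5.67×10⁻⁸)]^(1/4) = (8.32×10⁶)^(1/4) = 53.7 K.

T_eq ≈ 53.7 K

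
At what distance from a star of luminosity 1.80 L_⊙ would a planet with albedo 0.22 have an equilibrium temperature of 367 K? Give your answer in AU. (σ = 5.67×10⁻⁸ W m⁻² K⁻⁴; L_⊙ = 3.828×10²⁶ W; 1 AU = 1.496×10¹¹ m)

d ≈ 0.682 AU

L = 1.80 × 3.828×10²⁶ = 6.89×10²⁶ W.
From T_eq⁴ = L(1−A)/(16πσd²): d = √[L(1−A)/(16πσT_eq⁴)].
d = √[6.89×10²⁶ × 0.78 / (16π × 5.67×10⁻⁸ × (367)⁴)] = 1.02×10¹¹ m = 0.682 AU.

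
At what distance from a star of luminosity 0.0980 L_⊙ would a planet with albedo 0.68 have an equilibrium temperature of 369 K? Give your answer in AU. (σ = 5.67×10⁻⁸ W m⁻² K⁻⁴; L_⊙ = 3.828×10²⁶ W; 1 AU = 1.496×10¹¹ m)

L = 0.0980 × 3.828×10²⁶ = 3.75×10²⁵ W.
From T_eq⁴ = L(1−A)/(16πσd²): d = √[L(1−A)/(16πσT_eq⁴)].
d = √[3.75×10²⁵ × 0.32 / (16π × 5.67×10⁻⁸ × (369)⁴)] = 1.51×10¹⁰ m = 0.101 AU.

d ≈ 0.101 AU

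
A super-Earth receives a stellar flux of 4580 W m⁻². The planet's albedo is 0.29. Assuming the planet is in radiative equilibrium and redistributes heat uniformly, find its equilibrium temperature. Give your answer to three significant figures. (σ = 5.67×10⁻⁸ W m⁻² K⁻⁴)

T_eq ≈ 346 K

Energy balance: absorbed = emitted ⇒ πR²·S(1−A) = 4πR²·σT_eq⁴, so T_eq⁴ = S(1−A)/(4σ).
T_eq = [4580 × 0.71 / (4 × 5.67×10⁻⁸)]^(1/4) = (1.43×10¹⁰)^(1/4) = 346 K.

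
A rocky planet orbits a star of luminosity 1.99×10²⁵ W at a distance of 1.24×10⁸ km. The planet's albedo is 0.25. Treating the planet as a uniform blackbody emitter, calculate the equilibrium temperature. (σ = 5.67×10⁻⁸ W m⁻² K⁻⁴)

T_eq ≈ 136 K

d = 1.24×10⁸ km = 1.24×10¹¹ m.
Flux: S = L/(4πd²) = 1.99×10²⁵/(4π×(1.24×10¹¹)²) = 103 W m⁻².
Energy balance: absorbed = emitted ⇒ πR²·S(1−A) = 4πR²·σT_eq⁴, so T_eq⁴ = S(1−A)/(4σ).
T_eq = [103 × 0.75 / (4 × 5.67×10⁻⁸)]^(1/4) = (3.41×10⁸)^(1/4) = 136 K.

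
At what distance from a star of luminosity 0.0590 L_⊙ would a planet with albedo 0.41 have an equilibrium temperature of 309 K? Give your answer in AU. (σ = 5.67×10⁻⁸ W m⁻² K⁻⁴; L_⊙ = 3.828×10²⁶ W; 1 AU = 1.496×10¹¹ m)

d ≈ 0.151 AU

L = 0.0590 × 3.828×10²⁶ = 2.26×10²⁵ W.
From T_eq⁴ = L(1−A)/(16πσd²): d = √[L(1−A)/(16πσT_eq⁴)].
d = √[2.26×10²⁵ × 0.59 / (16π × 5.67×10⁻⁸ × (309)⁴)] = 2.26×10¹⁰ m = 0.151 AU.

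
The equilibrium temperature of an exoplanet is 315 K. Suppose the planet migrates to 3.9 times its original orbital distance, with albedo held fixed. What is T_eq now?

T_eq ≈ 160 K

T_eq ∝ L^(1/4) · d^(−1/2).
T′ = 315 / 3.9^(1/2) = 160 K.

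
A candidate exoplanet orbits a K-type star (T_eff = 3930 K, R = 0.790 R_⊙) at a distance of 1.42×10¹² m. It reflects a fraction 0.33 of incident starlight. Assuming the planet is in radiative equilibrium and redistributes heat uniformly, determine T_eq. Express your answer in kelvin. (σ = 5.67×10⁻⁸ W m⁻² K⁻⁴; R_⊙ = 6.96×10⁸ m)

T_eq ≈ 49.5 K

R_⋆ = 0.790 × 6.96×10⁸ = 5.50×10⁸ m.
L = 4πR_⋆²σT_⋆⁴ = 4π(5.50×10⁸)² × 5.67×10⁻⁸ × (3930)⁴ = 5.14×10²⁵ W.
S = L/(4πd²) = 2.03 W m⁻².
Energy balance: absorbed = emitted ⇒ πR²·S(1−A) = 4πR²·σT_eq⁴, so T_eq⁴ = S(1−A)/(4σ).
T_eq = [2.03 × 0.67 / (4 × 5.67×10⁻⁸)]^(1/4) = (5.99×10⁶)^(1/4) = 49.5 K.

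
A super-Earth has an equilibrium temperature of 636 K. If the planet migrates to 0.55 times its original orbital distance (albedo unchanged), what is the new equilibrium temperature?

T_eq ∝ L^(1/4) · d^(−1/2).
T′ = 636 / 0.55^(1/2) = 858 K.

T_eq ≈ 858 K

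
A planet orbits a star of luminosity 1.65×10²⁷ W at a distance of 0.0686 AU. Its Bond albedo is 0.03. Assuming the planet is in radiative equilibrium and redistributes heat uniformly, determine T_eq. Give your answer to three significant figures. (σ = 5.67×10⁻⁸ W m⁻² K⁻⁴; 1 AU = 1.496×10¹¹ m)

T_eq ≈ 1520 K

d = 0.0686 AU = 1.03×10¹⁰ m.
Flux: S = L/(4πd²) = 1.65×10²⁷/(4π×(1.03×10¹⁰)²) = 1.25×10⁶ W m⁻².
Energy balance: absorbed = emitted ⇒ πR²·S(1−A) = 4πR²·σT_eq⁴, so T_eq⁴ = S(1−A)/(4σ).
T_eq = [1.25×10⁶ × 0.97 / (4 × 5.67×10⁻⁸)]^(1/4) = (5.33×10¹²)^(1/4) = 1520 K.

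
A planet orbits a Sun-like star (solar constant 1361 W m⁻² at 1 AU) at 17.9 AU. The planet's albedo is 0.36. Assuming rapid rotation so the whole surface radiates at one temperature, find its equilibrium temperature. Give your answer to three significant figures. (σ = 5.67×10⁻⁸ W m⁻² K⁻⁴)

T_eq ≈ 58.8 K

Flux at 17.9 AU: S = 1361/17.9² = 4.25 W m⁻².
Energy balance: absorbed = emitted ⇒ πR²·S(1−A) = 4πR²·σT_eq⁴, so T_eq⁴ = S(1−A)/(4σ).
T_eq = [4.25 × 0.64 / (4 × 5.67×10⁻⁸)]^(1/4) = (1.20×10⁷)^(1/4) = 58.8 K.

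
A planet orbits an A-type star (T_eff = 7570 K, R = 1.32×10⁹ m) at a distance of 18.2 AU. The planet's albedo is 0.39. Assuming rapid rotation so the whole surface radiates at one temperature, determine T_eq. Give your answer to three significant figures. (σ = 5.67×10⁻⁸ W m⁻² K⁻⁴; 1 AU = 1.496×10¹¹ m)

T_eq ≈ 104 K

d = 18.2 AU = 2.72×10¹² m.
L = 4πR_⋆²σT_⋆⁴ = 4π(1.32×10⁹)² × 5.67×10⁻⁸ × (7570)⁴ = 4.08×10²⁷ W.
S = L/(4πd²) = 43.8 W m⁻².
Energy balance: absorbed = emitted ⇒ πR²·S(1−A) = 4πR²·σT_eq⁴, so T_eq⁴ = S(1−A)/(4σ).
T_eq = [43.8 × 0.61 / (4 × 5.67×10⁻⁸)]^(1/4) = (1.18×10⁸)^(1/4) = 104 K.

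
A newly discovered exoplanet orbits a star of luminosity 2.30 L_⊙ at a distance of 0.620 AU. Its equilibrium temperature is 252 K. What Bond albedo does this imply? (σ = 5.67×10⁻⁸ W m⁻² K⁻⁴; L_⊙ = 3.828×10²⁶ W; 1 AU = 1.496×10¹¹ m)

A ≈ 0.89

d = 0.620 AU = 9.28×10¹⁰ m.
L = 2.30 × 3.828×10²⁶ = 8.80×10²⁶ W.
Flux: S = L/(4πd²) = 8.80×10²⁶/(4π×(9.28×10¹⁰)²) = 8140 W m⁻².
From T_eq⁴ = S(1−A)/(4σ): 1−A = 4σT_eq⁴/S.
1−A = 4 × 5.67×10⁻⁸ × (252)⁴ / 8140 = 0.112.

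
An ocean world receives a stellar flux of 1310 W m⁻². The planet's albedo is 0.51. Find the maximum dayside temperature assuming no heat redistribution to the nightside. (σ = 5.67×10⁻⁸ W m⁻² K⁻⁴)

With no redistribution each surface element balances locally: S(1−A) = σT⁴.
T = [1310 × 0.49 / 5.67×10⁻⁸]^(1/4) = (1.13×10¹⁰)^(1/4) = 326 K.

T_ss ≈ 326 K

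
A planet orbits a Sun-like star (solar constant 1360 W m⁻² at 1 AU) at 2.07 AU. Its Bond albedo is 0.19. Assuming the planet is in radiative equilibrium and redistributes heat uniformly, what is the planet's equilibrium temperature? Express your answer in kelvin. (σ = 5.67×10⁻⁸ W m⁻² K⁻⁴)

T_eq ≈ 183 K

Flux at 2.07 AU: S = 1360/2.07² = 317 W m⁻².
Energy balance: absorbed = emitted ⇒ πR²·S(1−A) = 4πR²·σT_eq⁴, so T_eq⁴ = S(1−A)/(4σ).
T_eq = [317 × 0.81 / (4 × 5.67×10⁻⁸)]^(1/4) = (1.13×10⁹)^(1/4) = 183 K.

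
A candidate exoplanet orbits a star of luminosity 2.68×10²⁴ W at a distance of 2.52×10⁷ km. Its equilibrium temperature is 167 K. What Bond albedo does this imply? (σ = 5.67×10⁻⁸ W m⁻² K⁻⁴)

d = 2.52×10⁷ km = 2.52×10¹⁰ m.
Flux: S = L/(4πd²) = 2.68×10²⁴/(4π×(2.52×10¹⁰)²) = 336 W m⁻².
From T_eq⁴ = S(1−A)/(4σ): 1−A = 4σT_eq⁴/S.
1−A = 4 × 5.67×10⁻⁸ × (167)⁴ / 336 = 0.525.

A ≈ 0.47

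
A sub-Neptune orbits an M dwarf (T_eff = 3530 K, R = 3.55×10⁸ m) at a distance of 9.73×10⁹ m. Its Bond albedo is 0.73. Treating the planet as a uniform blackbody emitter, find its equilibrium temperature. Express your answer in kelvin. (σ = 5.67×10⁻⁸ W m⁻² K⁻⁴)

L = 4πR_⋆²σT_⋆⁴ = 4π(3.55×10⁸)² × 5.67×10⁻⁸ × (3530)⁴ = 1.39×10²⁵ W.
S = L/(4πd²) = 1.17×10⁴ W m⁻².
Energy balance: absorbed = emitted ⇒ πR²·S(1−A) = 4πR²·σT_eq⁴, so T_eq⁴ = S(1−A)/(4σ).
T_eq = [1.17×10⁴ × 0.27 / (4 × 5.67×10⁻⁸)]^(1/4) = (1.40×10¹⁰)^(1/4) = 344 K.

T_eq ≈ 344 K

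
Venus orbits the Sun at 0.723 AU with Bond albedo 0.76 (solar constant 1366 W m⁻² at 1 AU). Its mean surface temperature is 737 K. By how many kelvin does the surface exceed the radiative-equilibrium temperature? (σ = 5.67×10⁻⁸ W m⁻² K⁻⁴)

ΔT ≈ 507.7 K

S = 1366/0.723² = 2613 W m⁻².
T_eq = [S(1−A)/(4σ)]^(1/4) = [2613×0.24/(4×5.67×10⁻⁸)]^(1/4) = 229.3 K.
ΔT = T_surf − T_eq = 737 − 229.3.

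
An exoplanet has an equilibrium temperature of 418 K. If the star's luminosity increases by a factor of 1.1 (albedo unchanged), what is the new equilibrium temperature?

T_eq ≈ 428 K

T_eq ∝ L^(1/4) · d^(−1/2).
T′ = 418 × 1.1^(1/4) = 428 K.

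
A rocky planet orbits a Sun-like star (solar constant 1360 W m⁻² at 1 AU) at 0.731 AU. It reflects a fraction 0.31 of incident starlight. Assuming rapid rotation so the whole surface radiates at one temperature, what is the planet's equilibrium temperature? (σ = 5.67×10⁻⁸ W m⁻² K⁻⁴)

Flux at 0.731 AU: S = 1360/0.731² = 2550 W m⁻².
Energy balance: absorbed = emitted ⇒ πR²·S(1−A) = 4πR²·σT_eq⁴, so T_eq⁴ = S(1−A)/(4σ).
T_eq = [2550 × 0.69 / (4 × 5.67×10⁻⁸)]^(1/4) = (7.74×10⁹)^(1/4) = 297 K.

T_eq ≈ 297 K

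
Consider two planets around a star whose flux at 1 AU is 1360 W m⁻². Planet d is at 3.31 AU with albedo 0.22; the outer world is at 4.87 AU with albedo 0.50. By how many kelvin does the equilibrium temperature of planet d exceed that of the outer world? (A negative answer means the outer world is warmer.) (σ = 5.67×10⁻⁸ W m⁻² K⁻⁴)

T_eq = [S₀(1−A)/(4σd²)]^(1/4), so T ∝ (1−A)^(1/4) / √d.
T₁ = [1360×0.78/(4×5.67×10⁻⁸×3.31²)]^(1/4) = 143.74 K.
T₂ = [1360×0.50/(4×5.67×10⁻⁸×4.87²)]^(1/4) = 106.04 K.

ΔT ≈ 37.7 K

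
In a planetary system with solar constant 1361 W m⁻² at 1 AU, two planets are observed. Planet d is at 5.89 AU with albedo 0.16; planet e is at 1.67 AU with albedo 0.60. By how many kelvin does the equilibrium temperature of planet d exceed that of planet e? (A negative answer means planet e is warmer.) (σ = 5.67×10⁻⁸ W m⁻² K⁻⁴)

ΔT ≈ -61.5 K

T_eq = [S₀(1−A)/(4σd²)]^(1/4), so T ∝ (1−A)^(1/4) / √d.
T₁ = [1361×0.84/(4×5.67×10⁻⁸×5.89²)]^(1/4) = 109.79 K.
T₂ = [1361×0.40/(4×5.67×10⁻⁸×1.67²)]^(1/4) = 171.28 K.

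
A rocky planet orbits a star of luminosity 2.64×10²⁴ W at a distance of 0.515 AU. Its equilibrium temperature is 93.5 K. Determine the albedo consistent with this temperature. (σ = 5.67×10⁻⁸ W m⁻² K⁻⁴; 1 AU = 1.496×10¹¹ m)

d = 0.515 AU = 7.70×10¹⁰ m.
Flux: S = L/(4πd²) = 2.64×10²⁴/(4π×(7.70×10¹⁰)²) = 35.4 W m⁻².
From T_eq⁴ = S(1−A)/(4σ): 1−A = 4σT_eq⁴/S.
1−A = 4 × 5.67×10⁻⁸ × (93.5)⁴ / 35.4 = 0.490.

A ≈ 0.51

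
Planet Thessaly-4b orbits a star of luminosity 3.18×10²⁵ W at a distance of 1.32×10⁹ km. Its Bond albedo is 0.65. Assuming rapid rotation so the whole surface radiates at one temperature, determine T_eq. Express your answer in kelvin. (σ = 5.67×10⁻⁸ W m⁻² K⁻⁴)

d = 1.32×10⁹ km = 1.32×10¹² m.
Flux: S = L/(4πd²) = 3.18×10²⁵/(4π×(1.32×10¹²)²) = 1.45 W m⁻².
Energy balance: absorbed = emitted ⇒ πR²·S(1−A) = 4πR²·σT_eq⁴, so T_eq⁴ = S(1−A)/(4σ).
T_eq = [1.45 × 0.35 / (4 × 5.67×10⁻⁸)]^(1/4) = (2.24×10⁶)^(1/4) = 38.7 K.

T_eq ≈ 38.7 K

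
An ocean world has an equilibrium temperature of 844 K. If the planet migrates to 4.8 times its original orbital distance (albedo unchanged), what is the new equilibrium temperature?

T_eq ∝ L^(1/4) · d^(−1/2).
T′ = 844 / 4.8^(1/2) = 385 K.

T_eq ≈ 385 K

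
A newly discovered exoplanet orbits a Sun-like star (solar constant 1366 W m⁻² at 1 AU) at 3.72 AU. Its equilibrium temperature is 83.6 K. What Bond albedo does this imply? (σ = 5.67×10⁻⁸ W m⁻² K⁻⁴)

A ≈ 0.89

Flux at 3.72 AU: S = 1366/3.72² = 98.7 W m⁻².
From T_eq⁴ = S(1−A)/(4σ): 1−A = 4σT_eq⁴/S.
1−A = 4 × 5.67×10⁻⁸ × (83.6)⁴ / 98.7 = 0.112.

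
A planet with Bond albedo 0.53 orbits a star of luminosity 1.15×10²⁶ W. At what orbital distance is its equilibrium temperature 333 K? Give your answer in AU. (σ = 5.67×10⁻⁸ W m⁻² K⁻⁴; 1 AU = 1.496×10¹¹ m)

From T_eq⁴ = L(1−A)/(16πσd²): d = √[L(1−A)/(16πσT_eq⁴)].
d = √[1.15×10²⁶ × 0.47 / (16π × 5.67×10⁻⁸ × (333)⁴)] = 3.93×10¹⁰ m = 0.263 AU.

d ≈ 0.263 AU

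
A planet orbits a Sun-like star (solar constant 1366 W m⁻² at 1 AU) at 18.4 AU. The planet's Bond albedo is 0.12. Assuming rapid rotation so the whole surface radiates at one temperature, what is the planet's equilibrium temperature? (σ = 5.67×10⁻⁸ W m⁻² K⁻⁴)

Flux at 18.4 AU: S = 1366/18.4² = 4.03 W m⁻².
Energy balance: absorbed = emitted ⇒ πR²·S(1−A) = 4πR²·σT_eq⁴, so T_eq⁴ = S(1−A)/(4σ).
T_eq = [4.03 × 0.88 / (4 × 5.67×10⁻⁸)]^(1/4) = (1.57×10⁷)^(1/4) = 62.9 K.

T_eq ≈ 62.9 K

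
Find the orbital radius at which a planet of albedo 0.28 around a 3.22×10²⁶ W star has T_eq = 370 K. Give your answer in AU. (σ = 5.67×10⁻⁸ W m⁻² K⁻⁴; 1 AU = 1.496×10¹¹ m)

d ≈ 0.440 AU

From T_eq⁴ = L(1−A)/(16πσd²): d = √[L(1−A)/(16πσT_eq⁴)].
d = √[3.22×10²⁶ × 0.72 / (16π × 5.67×10⁻⁸ × (370)⁴)] = 6.59×10¹⁰ m = 0.440 AU.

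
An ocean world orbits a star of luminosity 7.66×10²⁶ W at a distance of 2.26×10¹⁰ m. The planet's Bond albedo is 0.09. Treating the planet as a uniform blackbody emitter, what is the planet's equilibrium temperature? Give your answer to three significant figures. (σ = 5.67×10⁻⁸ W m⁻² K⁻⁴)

T_eq ≈ 832 K

Flux: S = L/(4πd²) = 7.66×10²⁶/(4π×(2.26×10¹⁰)²) = 1.19×10⁵ W m⁻².
Energy balance: absorbed = emitted ⇒ πR²·S(1−A) = 4πR²·σT_eq⁴, so T_eq⁴ = S(1−A)/(4σ).
T_eq = [1.19×10⁵ × 0.91 / (4 × 5.67×10⁻⁸)]^(1/4) = (4.79×10¹¹)^(1/4) = 832 K.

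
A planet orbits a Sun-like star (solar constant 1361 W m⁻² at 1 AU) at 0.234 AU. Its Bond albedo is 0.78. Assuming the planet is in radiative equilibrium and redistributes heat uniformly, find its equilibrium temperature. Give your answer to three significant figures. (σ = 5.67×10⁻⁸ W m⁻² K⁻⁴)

T_eq ≈ 394 K

Flux at 0.234 AU: S = 1361/0.234² = 2.49×10⁴ W m⁻².
Energy balance: absorbed = emitted ⇒ πR²·S(1−A) = 4πR²·σT_eq⁴, so T_eq⁴ = S(1−A)/(4σ).
T_eq = [2.49×10⁴ × 0.22 / (4 × 5.67×10⁻⁸)]^(1/4) = (2.41×10¹⁰)^(1/4) = 394 K.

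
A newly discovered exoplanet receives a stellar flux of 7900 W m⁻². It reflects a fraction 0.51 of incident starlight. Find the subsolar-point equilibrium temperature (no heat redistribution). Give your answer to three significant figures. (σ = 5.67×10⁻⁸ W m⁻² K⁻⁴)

At the subsolar point the surface absorbs S(1−A) and emits σT⁴ per unit area — no factor of 4, since only the local patch is in balance.
T = [7900 × 0.49 / 5.67×10⁻⁸]^(1/4) = (6.83×10¹⁰)^(1/4) = 511 K.

T_ss ≈ 511 K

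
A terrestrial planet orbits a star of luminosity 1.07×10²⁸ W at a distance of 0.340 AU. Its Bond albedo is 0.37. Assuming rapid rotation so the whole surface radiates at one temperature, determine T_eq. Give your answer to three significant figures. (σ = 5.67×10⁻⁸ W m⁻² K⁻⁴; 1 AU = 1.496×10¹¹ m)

d = 0.340 AU = 5.09×10¹⁰ m.
Flux: S = L/(4πd²) = 1.07×10²⁸/(4π×(5.09×10¹⁰)²) = 3.29×10⁵ W m⁻².
Energy balance: absorbed = emitted ⇒ πR²·S(1−A) = 4πR²·σT_eq⁴, so T_eq⁴ = S(1−A)/(4σ).
T_eq = [3.29×10⁵ × 0.63 / (4 × 5.67×10⁻⁸)]^(1/4) = (9.14×10¹¹)^(1/4) = 978 K.

T_eq ≈ 978 K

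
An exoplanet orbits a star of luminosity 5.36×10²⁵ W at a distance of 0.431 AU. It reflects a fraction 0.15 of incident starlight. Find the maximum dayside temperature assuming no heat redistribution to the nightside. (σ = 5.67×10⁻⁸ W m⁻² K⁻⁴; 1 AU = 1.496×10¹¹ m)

T_ss ≈ 352 K

d = 0.431 AU = 6.45×10¹⁰ m.
Flux: S = L/(4πd²) = 5.36×10²⁵/(4π×(6.45×10¹⁰)²) = 1030 W m⁻².
With no redistribution each surface element balances locally: S(1−A) = σT⁴.
T = [1030 × 0.85 / 5.67×10⁻⁸]^(1/4) = (1.54×10¹⁰)^(1/4) = 352 K.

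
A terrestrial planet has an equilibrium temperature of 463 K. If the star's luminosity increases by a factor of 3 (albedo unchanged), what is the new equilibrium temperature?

T_eq ∝ L^(1/4) · d^(−1/2).
T′ = 463 × 3^(1/4) = 609 K.

T_eq ≈ 609 K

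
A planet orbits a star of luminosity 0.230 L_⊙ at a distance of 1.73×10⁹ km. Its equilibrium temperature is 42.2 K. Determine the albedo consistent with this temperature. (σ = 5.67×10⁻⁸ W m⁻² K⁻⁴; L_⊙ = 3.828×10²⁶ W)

d = 1.73×10⁹ km = 1.73×10¹² m.
L = 0.230 × 3.828×10²⁶ = 8.80×10²⁵ W.
Flux: S = L/(4πd²) = 8.80×10²⁵/(4π×(1.73×10¹²)²) = 2.34 W m⁻².
From T_eq⁴ = S(1−A)/(4σ): 1−A = 4σT_eq⁴/S.
1−A = 4 × 5.67×10⁻⁸ × (42.2)⁴ / 2.34 = 0.307.

A ≈ 0.69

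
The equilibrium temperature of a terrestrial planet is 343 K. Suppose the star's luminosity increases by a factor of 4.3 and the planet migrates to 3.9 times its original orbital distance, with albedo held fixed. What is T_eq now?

T_eq ∝ L^(1/4) · d^(−1/2).
T′ = 343 × 4.3^(1/4) / 3.9^(1/2) = 250 K.

T_eq ≈ 250 K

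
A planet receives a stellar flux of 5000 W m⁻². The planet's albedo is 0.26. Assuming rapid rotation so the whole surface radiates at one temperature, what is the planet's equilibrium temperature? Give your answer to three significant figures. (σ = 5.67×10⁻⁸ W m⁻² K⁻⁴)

T_eq ≈ 357 K

Energy balance: absorbed = emitted ⇒ πR²·S(1−A) = 4πR²·σT_eq⁴, so T_eq⁴ = S(1−A)/(4σ).
T_eq = [5000 × 0.74 / (4 × 5.67×10⁻⁸)]^(1/4) = (1.63×10¹⁰)^(1/4) = 357 K.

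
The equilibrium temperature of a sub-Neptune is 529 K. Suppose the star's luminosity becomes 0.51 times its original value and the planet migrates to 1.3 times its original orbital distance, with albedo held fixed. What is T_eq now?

T_eq ≈ 392 K

T_eq ∝ L^(1/4) · d^(−1/2).
T′ = 529 × 0.51^(1/4) / 1.3^(1/2) = 392 K.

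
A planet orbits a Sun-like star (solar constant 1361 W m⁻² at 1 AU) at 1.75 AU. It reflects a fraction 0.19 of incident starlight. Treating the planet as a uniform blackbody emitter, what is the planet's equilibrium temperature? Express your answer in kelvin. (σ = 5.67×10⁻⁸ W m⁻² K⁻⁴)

T_eq ≈ 200 K

Flux at 1.75 AU: S = 1361/1.75² = 444 W m⁻².
Energy balance: absorbed = emitted ⇒ πR²·S(1−A) = 4πR²·σT_eq⁴, so T_eq⁴ = S(1−A)/(4σ).
T_eq = [444 × 0.81 / (4 × 5.67×10⁻⁸)]^(1/4) = (1.59×10⁹)^(1/4) = 200 K.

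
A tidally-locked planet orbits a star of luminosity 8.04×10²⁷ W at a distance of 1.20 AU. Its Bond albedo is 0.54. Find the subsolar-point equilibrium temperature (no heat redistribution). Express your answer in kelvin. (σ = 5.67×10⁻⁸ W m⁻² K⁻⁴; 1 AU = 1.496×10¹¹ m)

T_ss ≈ 634 K

d = 1.20 AU = 1.80×10¹¹ m.
Flux: S = L/(4πd²) = 8.04×10²⁷/(4π×(1.80×10¹¹)²) = 1.99×10⁴ W m⁻².
At the subsolar point the surface absorbs S(1−A) and emits σT⁴ per unit area — no factor of 4, since only the local patch is in balance.
T = [1.99×10⁴ × 0.46 / 5.67×10⁻⁸]^(1/4) = (1.61×10¹¹)^(1/4) = 634 K.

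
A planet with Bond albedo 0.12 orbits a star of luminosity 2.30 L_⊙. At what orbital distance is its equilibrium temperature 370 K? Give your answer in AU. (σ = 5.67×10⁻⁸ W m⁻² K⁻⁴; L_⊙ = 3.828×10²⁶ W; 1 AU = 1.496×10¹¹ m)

L = 2.30 × 3.828×10²⁶ = 8.80×10²⁶ W.
From T_eq⁴ = L(1−A)/(16πσd²): d = √[L(1−A)/(16πσT_eq⁴)].
d = √[8.80×10²⁶ × 0.88 / (16π × 5.67×10⁻⁸ × (370)⁴)] = 1.20×10¹¹ m = 0.805 AU.

d ≈ 0.805 AU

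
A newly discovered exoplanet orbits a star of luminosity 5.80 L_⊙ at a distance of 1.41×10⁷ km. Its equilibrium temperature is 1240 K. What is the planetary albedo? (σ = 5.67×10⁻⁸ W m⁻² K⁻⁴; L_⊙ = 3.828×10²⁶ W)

d = 1.41×10⁷ km = 1.41×10¹⁰ m.
L = 5.80 × 3.828×10²⁶ = 2.22×10²⁷ W.
Flux: S = L/(4πd²) = 2.22×10²⁷/(4π×(1.41×10¹⁰)²) = 8.89×10⁵ W m⁻².
From T_eq⁴ = S(1−A)/(4σ): 1−A = 4σT_eq⁴/S.
1−A = 4 × 5.67×10⁻⁸ × (1240)⁴ / 8.89×10⁵ = 0.603.

A ≈ 0.40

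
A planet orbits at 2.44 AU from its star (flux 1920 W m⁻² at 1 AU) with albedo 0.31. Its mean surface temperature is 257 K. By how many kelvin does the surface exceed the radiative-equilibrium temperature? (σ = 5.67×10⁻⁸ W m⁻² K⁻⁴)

ΔT ≈ 80.0 K

S = 1920/2.44² = 322.5 W m⁻².
T_eq = [S(1−A)/(4σ)]^(1/4) = [322.5×0.69/(4×5.67×10⁻⁸)]^(1/4) = 177.0 K.
ΔT = T_surf − T_eq = 257 − 177.0.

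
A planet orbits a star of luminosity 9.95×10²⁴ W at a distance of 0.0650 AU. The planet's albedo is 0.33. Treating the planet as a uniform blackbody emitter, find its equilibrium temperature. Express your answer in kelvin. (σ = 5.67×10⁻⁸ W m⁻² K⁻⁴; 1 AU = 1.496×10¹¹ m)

T_eq ≈ 397 K

d = 0.0650 AU = 9.72×10⁹ m.
Flux: S = L/(4πd²) = 9.95×10²⁴/(4π×(9.72×10⁹)²) = 8370 W m⁻².
Energy balance: absorbed = emitted ⇒ πR²·S(1−A) = 4πR²·σT_eq⁴, so T_eq⁴ = S(1−A)/(4σ).
T_eq = [8370 × 0.67 / (4 × 5.67×10⁻⁸)]^(1/4) = (2.47×10¹⁰)^(1/4) = 397 K.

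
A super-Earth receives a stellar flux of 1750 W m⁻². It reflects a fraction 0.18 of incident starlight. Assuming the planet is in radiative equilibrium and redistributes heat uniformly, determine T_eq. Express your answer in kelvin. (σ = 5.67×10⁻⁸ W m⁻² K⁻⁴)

T_eq ≈ 282 K

Energy balance: absorbed = emitted ⇒ πR²·S(1−A) = 4πR²·σT_eq⁴, so T_eq⁴ = S(1−A)/(4σ).
T_eq = [1750 × 0.82 / (4 × 5.67×10⁻⁸)]^(1/4) = (6.33×10⁹)^(1/4) = 282 K.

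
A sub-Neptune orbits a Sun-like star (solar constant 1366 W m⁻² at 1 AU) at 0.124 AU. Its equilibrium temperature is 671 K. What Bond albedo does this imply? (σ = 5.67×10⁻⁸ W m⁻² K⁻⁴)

Flux at 0.124 AU: S = 1366/0.124² = 8.88×10⁴ W m⁻².
From T_eq⁴ = S(1−A)/(4σ): 1−A = 4σT_eq⁴/S.
1−A = 4 × 5.67×10⁻⁸ × (671)⁴ / 8.88×10⁴ = 0.518.

A ≈ 0.48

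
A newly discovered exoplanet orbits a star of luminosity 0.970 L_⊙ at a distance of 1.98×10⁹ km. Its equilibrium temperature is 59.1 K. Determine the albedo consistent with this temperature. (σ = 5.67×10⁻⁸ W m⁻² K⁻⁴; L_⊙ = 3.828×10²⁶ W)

A ≈ 0.63

d = 1.98×10⁹ km = 1.98×10¹² m.
L = 0.970 × 3.828×10²⁶ = 3.71×10²⁶ W.
Flux: S = L/(4πd²) = 3.71×10²⁶/(4π×(1.98×10¹²)²) = 7.54 W m⁻².
From T_eq⁴ = S(1−A)/(4σ): 1−A = 4σT_eq⁴/S.
1−A = 4 × 5.67×10⁻⁸ × (59.1)⁴ / 7.54 = 0.367.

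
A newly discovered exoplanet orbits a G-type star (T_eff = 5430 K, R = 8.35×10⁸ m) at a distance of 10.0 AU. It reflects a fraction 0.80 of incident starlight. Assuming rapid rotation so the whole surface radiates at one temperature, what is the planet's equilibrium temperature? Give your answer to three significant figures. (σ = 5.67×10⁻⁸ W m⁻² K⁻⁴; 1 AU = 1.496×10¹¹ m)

d = 10.0 AU = 1.50×10¹² m.
L = 4πR_⋆²σT_⋆⁴ = 4π(8.35×10⁸)² × 5.67×10⁻⁸ × (5430)⁴ = 4.32×10²⁶ W.
S = L/(4πd²) = 15.4 W m⁻².
Energy balance: absorbed = emitted ⇒ πR²·S(1−A) = 4πR²·σT_eq⁴, so T_eq⁴ = S(1−A)/(4σ).
T_eq = [15.4 × 0.20 / (4 × 5.67×10⁻⁸)]^(1/4) = (1.35×10⁷)^(1/4) = 60.7 K.

T_eq ≈ 60.7 K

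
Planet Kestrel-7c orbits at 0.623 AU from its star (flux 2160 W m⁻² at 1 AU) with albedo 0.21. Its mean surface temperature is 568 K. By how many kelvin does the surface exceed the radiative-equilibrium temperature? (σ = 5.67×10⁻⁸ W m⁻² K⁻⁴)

ΔT ≈ 194.9 K

S = 2160/0.623² = 5565 W m⁻².
T_eq = [S(1−A)/(4σ)]^(1/4) = [5565×0.79/(4×5.67×10⁻⁸)]^(1/4) = 373.1 K.
ΔT = T_surf − T_eq = 568 − 373.1.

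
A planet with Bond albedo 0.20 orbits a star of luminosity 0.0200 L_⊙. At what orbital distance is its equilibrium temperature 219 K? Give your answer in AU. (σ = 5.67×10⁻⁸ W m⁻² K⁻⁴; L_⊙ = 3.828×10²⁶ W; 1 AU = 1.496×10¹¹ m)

d ≈ 0.204 AU

L = 0.0200 × 3.828×10²⁶ = 7.66×10²⁴ W.
From T_eq⁴ = L(1−A)/(16πσd²): d = √[L(1−A)/(16πσT_eq⁴)].
d = √[7.66×10²⁴ × 0.80 / (16π × 5.67×10⁻⁸ × (219)⁴)] = 3.06×10¹⁰ m = 0.204 AU.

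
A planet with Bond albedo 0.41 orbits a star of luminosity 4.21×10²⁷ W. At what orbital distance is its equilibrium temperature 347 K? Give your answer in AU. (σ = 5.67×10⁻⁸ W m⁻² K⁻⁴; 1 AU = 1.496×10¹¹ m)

From T_eq⁴ = L(1−A)/(16πσd²): d = √[L(1−A)/(16πσT_eq⁴)].
d = √[4.21×10²⁷ × 0.59 / (16π × 5.67×10⁻⁸ × (347)⁴)] = 2.45×10¹¹ m = 1.64 AU.

d ≈ 1.64 AU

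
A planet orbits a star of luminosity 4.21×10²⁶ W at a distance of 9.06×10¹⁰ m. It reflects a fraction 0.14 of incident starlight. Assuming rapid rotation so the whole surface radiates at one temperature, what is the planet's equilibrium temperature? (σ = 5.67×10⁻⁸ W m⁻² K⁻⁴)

Flux: S = L/(4πd²) = 4.21×10²⁶/(4π×(9.06×10¹⁰)²) = 4080 W m⁻².
Energy balance: absorbed = emitted ⇒ πR²·S(1−A) = 4πR²·σT_eq⁴, so T_eq⁴ = S(1−A)/(4σ).
T_eq = [4080 × 0.86 / (4 × 5.67×10⁻⁸)]^(1/4) = (1.55×10¹⁰)^(1/4) = 353 K.

T_eq ≈ 353 K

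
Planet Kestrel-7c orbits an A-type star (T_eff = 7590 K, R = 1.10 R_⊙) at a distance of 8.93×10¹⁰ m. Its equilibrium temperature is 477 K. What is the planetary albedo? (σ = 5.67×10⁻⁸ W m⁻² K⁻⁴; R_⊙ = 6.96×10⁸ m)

R_⋆ = 1.10 × 6.96×10⁸ = 7.66×10⁸ m.
L = 4πR_⋆²σT_⋆⁴ = 4π(7.66×10⁸)² × 5.67×10⁻⁸ × (7590)⁴ = 1.39×10²⁷ W.
S = L/(4πd²) = 1.38×10⁴ W m⁻².
From T_eq⁴ = S(1−A)/(4σ): 1−A = 4σT_eq⁴/S.
1−A = 4 × 5.67×10⁻⁸ × (477)⁴ / 1.38×10⁴ = 0.849.

A ≈ 0.15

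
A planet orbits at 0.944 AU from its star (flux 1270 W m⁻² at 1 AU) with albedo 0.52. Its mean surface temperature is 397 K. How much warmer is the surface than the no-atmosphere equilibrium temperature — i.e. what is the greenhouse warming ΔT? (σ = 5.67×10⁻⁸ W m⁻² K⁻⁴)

S = 1270/0.944² = 1425 W m⁻².
T_eq = [S(1−A)/(4σ)]^(1/4) = [1425×0.48/(4×5.67×10⁻⁸)]^(1/4) = 234.3 K.
ΔT = T_surf − T_eq = 397 − 234.3.

ΔT ≈ 162.7 K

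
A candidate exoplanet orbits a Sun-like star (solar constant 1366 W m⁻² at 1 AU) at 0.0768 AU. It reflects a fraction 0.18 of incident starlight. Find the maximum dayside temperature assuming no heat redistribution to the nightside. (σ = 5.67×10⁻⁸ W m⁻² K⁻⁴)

T_ss ≈ 1350 K

Flux at 0.0768 AU: S = 1366/0.0768² = 2.32×10⁵ W m⁻².
With no redistribution each surface element balances locally: S(1−A) = σT⁴.
T = [2.32×10⁵ × 0.82 / 5.67×10⁻⁸]^(1/4) = (3.35×10¹²)^(1/4) = 1350 K.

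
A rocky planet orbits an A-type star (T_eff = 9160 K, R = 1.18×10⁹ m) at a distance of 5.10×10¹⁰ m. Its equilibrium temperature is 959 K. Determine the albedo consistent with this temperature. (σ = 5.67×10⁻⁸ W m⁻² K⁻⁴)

A ≈ 0.10

L = 4πR_⋆²σT_⋆⁴ = 4π(1.18×10⁹)² × 5.67×10⁻⁸ × (9160)⁴ = 6.98×10²⁷ W.
S = L/(4πd²) = 2.14×10⁵ W m⁻².
From T_eq⁴ = S(1−A)/(4σ): 1−A = 4σT_eq⁴/S.
1−A = 4 × 5.67×10⁻⁸ × (959)⁴ / 2.14×10⁵ = 0.898.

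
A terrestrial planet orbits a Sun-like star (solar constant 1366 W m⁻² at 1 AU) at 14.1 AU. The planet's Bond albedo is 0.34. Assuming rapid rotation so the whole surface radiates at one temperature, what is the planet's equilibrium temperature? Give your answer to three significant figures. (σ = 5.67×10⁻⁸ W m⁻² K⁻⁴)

T_eq ≈ 66.9 K

Flux at 14.1 AU: S = 1366/14.1² = 6.87 W m⁻².
Energy balance: absorbed = emitted ⇒ πR²·S(1−A) = 4πR²·σT_eq⁴, so T_eq⁴ = S(1−A)/(4σ).
T_eq = [6.87 × 0.66 / (4 × 5.67×10⁻⁸)]^(1/4) = (2.00×10⁷)^(1/4) = 66.9 K.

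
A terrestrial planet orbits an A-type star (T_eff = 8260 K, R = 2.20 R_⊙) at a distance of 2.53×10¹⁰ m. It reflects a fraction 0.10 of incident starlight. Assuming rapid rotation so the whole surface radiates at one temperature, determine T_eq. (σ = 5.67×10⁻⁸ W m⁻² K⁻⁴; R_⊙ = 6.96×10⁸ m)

R_⋆ = 2.20 × 6.96×10⁸ = 1.53×10⁹ m.
L = 4πR_⋆²σT_⋆⁴ = 4π(1.53×10⁹)² × 5.67×10⁻⁸ × (8260)⁴ = 7.78×10²⁷ W.
S = L/(4πd²) = 9.67×10⁵ W m⁻².
Energy balance: absorbed = emitted ⇒ πR²·S(1−A) = 4πR²·σT_eq⁴, so T_eq⁴ = S(1−A)/(4σ).
T_eq = [9.67×10⁵ × 0.90 / (4 × 5.67×10⁻⁸)]^(1/4) = (3.84×10¹²)^(1/4) = 1400 K.

T_eq ≈ 1400 K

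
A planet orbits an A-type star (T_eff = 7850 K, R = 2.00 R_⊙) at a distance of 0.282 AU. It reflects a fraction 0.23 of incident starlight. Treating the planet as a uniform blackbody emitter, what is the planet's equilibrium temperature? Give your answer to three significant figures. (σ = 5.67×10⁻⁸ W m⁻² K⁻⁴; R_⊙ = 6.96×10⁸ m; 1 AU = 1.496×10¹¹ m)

R_⋆ = 2.00 × 6.96×10⁸ = 1.39×10⁹ m.
d = 0.282 AU = 4.22×10¹⁰ m.
L = 4πR_⋆²σT_⋆⁴ = 4π(1.39×10⁹)² × 5.67×10⁻⁸ × (7850)⁴ = 5.24×10²⁷ W.
S = L/(4πd²) = 2.34×10⁵ W m⁻².
Energy balance: absorbed = emitted ⇒ πR²·S(1−A) = 4πR²·σT_eq⁴, so T_eq⁴ = S(1−A)/(4σ).
T_eq = [2.34×10⁵ × 0.77 / (4 × 5.67×10⁻⁸)]^(1/4) = (7.96×10¹¹)^(1/4) = 945 K.

T_eq ≈ 945 K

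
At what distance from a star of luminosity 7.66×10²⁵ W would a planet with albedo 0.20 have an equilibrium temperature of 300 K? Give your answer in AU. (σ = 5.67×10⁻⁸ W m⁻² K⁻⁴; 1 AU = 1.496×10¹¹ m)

From T_eq⁴ = L(1−A)/(16πσd²): d = √[L(1−A)/(16πσT_eq⁴)].
d = √[7.66×10²⁵ × 0.80 / (16π × 5.67×10⁻⁸ × (300)⁴)] = 5.15×10¹⁰ m = 0.344 AU.

d ≈ 0.344 AU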